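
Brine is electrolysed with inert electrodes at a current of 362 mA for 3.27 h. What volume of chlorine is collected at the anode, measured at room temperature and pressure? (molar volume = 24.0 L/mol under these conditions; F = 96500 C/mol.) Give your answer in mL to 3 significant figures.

530 mL

Q = 0.362 A × 11772 s = 4261 C
n(e⁻) = 4261 / 96500 = 0.04416 mol
2Cl⁻ → Cl₂ + 2e⁻, so n(Cl₂) = 0.04416 / 2 = 0.02208 mol
V = 0.02208 × 24.0 = 0.5299 L
= 530 mL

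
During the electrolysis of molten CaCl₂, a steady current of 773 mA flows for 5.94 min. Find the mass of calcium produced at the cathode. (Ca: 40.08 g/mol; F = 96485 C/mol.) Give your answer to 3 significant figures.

Charge passed = 0.773 × 356.4 = 275.5 C
n(e⁻) = Q/F = 275.5/96485 = 0.002855 mol
Ca²⁺ + 2e⁻ → Ca, so n(Ca) = 0.002855 / 2 = 0.001428 mol
m = 0.001428 × 40.08 = 0.0572 g

0.0572 g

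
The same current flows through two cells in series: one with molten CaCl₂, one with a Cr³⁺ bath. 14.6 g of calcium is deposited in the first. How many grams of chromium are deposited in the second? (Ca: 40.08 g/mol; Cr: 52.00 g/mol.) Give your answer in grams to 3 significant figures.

n(Ca) = 14.6 / 40.08 = 0.3643 mol
Ca²⁺ + 2e⁻ → Ca, so n(e⁻) = 2 × 0.3643 = 0.7286 mol
Same current for the same time ⇒ same n(e⁻) = 0.7286 mol in both cells.
Cr³⁺ + 3e⁻ → Cr, so n(Cr) = 0.7286 / 3 = 0.2429 mol
m(Cr) = 0.2429 × 52.00 = 12.6 g

12.6 g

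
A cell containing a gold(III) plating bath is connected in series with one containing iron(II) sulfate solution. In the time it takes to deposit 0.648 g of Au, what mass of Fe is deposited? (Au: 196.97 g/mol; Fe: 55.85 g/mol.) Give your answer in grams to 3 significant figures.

n(Au) = 0.648 / 196.97 = 0.003290 mol
Au³⁺ + 3e⁻ → Au, so n(e⁻) = 3 × 0.003290 = 0.009870 mol
In series, the same 0.009870 mol of electrons flows through the second cell.
Fe²⁺ + 2e⁻ → Fe, so n(Fe) = 0.009870 / 2 = 0.004935 mol
m(Fe) = 0.004935 × 55.85 = 0.276 g

0.276 g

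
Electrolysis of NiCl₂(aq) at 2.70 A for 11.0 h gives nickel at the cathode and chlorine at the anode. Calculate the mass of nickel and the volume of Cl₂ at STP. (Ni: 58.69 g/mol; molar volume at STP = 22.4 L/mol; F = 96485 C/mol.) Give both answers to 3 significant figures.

Q = 2.70 × 39600 = 1.069×10^5 C; n(e⁻) = 1.069×10^5 / 96485 = 1.108 mol
Cathode: Ni²⁺ + 2e⁻ → Ni → n(Ni) = 1.108/2 = 0.5540 mol → 32.5 g
Anode: 2Cl⁻ → Cl₂ + 2e⁻ → n(Cl₂) = 1.108/2 = 0.5540 mol → 12.4 L

32.5 g Ni; 12.4 L Cl₂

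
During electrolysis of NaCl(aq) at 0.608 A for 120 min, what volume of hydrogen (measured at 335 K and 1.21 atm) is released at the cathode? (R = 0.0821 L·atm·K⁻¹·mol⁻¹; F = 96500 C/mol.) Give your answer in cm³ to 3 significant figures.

Q = 0.608 A × 7200 s = 4378 C
Moles of electrons = 4378 / 96500 = 0.04537 mol
2H⁺ + 2e⁻ → H₂, so n(H₂) = 0.04537 / 2 = 0.02269 mol
V = nRT/P = 0.02269 × 0.0821 × 335 / 1.21 = 0.5157 L
= 516 cm³

516 cm³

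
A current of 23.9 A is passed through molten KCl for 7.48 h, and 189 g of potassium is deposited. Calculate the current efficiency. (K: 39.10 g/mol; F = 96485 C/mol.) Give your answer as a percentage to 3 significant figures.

72.5%

Q = 23.9 × 26928 = 6.436×10^5 C
n(e⁻) = 6.436×10^5 / 96485 = 6.670 mol
K⁺ + e⁻ → K, so theoretical n(K) = 6.670 mol → 260.8 g
Efficiency = 189 / 260.8 = 0.7247 = 72.5%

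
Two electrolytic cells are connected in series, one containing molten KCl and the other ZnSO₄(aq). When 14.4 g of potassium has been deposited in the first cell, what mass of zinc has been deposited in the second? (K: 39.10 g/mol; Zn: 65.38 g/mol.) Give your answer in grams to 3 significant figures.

n(K) = 14.4 / 39.10 = 0.3683 mol
K⁺ + e⁻ → K, so n(e⁻) = 0.3683 mol
Since the cells are in series, n(e⁻) in the Zn cell is also 0.3683 mol.
Zn²⁺ + 2e⁻ → Zn, so n(Zn) = 0.3683 / 2 = 0.1842 mol
m(Zn) = 0.1842 × 65.38 = 12.0 g

12.0 g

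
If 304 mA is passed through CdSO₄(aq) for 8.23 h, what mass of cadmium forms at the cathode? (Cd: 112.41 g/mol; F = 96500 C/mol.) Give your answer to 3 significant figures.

5.25 g

Q = 0.304 A × 29628 s = 9007 C
n(e⁻) = 9007 / 96500 = 0.09334 mol
Cd²⁺ + 2e⁻ → Cd, so n(Cd) = 0.09334 / 2 = 0.04667 mol
m = 0.04667 × 112.41 = 5.25 g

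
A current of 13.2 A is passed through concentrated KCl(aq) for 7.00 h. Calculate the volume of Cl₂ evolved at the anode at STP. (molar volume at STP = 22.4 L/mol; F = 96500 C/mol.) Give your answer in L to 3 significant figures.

Charge passed = 13.2 × 25200 = 3.326×10^5 C
n(e⁻) = Q/F = 3.326×10^5/96500 = 3.447 mol
2Cl⁻ → Cl₂ + 2e⁻, so n(Cl₂) = 3.447 / 2 = 1.724 mol
V = 1.724 × 22.4 = 38.62 L

38.6 L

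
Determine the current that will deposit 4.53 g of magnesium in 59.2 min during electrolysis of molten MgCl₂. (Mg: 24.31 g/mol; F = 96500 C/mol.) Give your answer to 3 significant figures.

n(Mg) = 4.53 / 24.31 = 0.1863 mol
Mg²⁺ + 2e⁻ → Mg, so n(e⁻) = 2 × 0.1863 = 0.3726 mol
Q = 0.3726 × 96500 = 35960 C
I = Q / t = 35960 / 3552 s = 10.1 A

10.1 A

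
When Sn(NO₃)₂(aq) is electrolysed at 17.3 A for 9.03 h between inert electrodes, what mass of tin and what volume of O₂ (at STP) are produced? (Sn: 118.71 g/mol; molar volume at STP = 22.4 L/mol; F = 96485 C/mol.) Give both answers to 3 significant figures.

346 g Sn; 32.6 L O₂

Q = 17.3 × 32508 = 5.624×10^5 C; n(e⁻) = 5.624×10^5 / 96485 = 5.829 mol
Cathode: Sn²⁺ + 2e⁻ → Sn → n(Sn) = 5.829/2 = 2.915 mol → 346 g
Anode: 2H₂O → O₂ + 4H⁺ + 4e⁻ → n(O₂) = 5.829/4 = 1.457 mol → 32.6 L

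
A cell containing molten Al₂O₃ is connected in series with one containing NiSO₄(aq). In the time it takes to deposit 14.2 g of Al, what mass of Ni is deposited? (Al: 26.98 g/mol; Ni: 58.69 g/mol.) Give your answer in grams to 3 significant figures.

46.3 g

n(Al) = 14.2 / 26.98 = 0.5263 mol
Al³⁺ + 3e⁻ → Al, so n(e⁻) = 3 × 0.5263 = 1.579 mol
Same current for the same time ⇒ same n(e⁻) = 1.579 mol in both cells.
Ni²⁺ + 2e⁻ → Ni, so n(Ni) = 1.579 / 2 = 0.7895 mol
m(Ni) = 0.7895 × 58.69 = 46.3 g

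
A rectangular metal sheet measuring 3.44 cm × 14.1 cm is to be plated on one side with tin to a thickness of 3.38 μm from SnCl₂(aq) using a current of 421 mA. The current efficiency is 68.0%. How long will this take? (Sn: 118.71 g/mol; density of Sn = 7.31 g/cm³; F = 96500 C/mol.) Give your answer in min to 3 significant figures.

11.3 min

Plated area = 3.44 × 14.1 = 48.50 cm²
Volume = 48.50 × 3.38×10⁻⁴ cm = 0.01639 cm³
m(Sn) = 0.01639 × 7.31 = 0.1198 g
n(Sn) = 0.1198 / 118.71 = 0.001009 mol; n(e⁻) = 2 × 0.001009 = 0.002018 mol
Q = 0.002018 × 96500 / 0.680 = 286.4 C
t = 286.4 / 0.421 = 680.3 s = 11.3 min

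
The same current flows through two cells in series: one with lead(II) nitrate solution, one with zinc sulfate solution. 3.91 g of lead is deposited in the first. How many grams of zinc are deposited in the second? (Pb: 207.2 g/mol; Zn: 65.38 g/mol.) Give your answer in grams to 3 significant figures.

1.23 g

n(Pb) = 3.91 / 207.2 = 0.01887 mol
Pb²⁺ + 2e⁻ → Pb, so n(e⁻) = 2 × 0.01887 = 0.03774 mol
The cells are in series, so the same charge (and hence the same n(e⁻) = 0.03774 mol) passes through both.
Zn²⁺ + 2e⁻ → Zn, so n(Zn) = 0.03774 / 2 = 0.01887 mol
m(Zn) = 0.01887 × 65.38 = 1.23 g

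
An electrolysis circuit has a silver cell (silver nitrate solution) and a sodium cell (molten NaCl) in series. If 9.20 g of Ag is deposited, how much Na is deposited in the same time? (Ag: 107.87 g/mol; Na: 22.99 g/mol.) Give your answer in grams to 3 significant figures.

n(Ag) = 9.20 / 107.87 = 0.08529 mol
Ag⁺ + e⁻ → Ag, so n(e⁻) = 0.08529 mol
The cells are in series, so the same charge (and hence the same n(e⁻) = 0.08529 mol) passes through both.
Na⁺ + e⁻ → Na, so n(Na) = 0.08529 mol
m(Na) = 0.08529 × 22.99 = 1.96 g

1.96 g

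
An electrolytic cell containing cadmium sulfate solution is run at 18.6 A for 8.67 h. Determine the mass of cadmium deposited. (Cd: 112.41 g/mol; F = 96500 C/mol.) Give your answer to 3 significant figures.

338 g

Q = It = 18.6 × 31212 = 5.805×10^5 C
Moles of electrons = 5.805×10^5 / 96500 = 6.016 mol
Cd²⁺ + 2e⁻ → Cd, so n(Cd) = 6.016 / 2 = 3.008 mol
m = 3.008 × 112.41 = 338 g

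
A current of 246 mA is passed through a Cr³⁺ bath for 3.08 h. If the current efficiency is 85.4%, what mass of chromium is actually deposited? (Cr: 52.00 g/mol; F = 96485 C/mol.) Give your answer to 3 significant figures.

Q = 0.246 × 11088 = 2728 C
n(e⁻) = 2728 / 96485 = 0.02827 mol
Cr³⁺ + 3e⁻ → Cr, so theoretical m(Cr) = 0.009423 × 52.00 = 0.4900 g
Actual mass = 85.4% × 0.4900 = 0.418 g

0.418 g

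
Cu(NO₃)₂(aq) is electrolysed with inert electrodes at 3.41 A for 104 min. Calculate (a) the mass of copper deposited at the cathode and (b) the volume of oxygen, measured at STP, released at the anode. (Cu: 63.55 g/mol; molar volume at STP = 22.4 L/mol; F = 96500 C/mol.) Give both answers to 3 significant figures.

Q = 3.41 × 6240 = 21280 C; n(e⁻) = 21280 / 96500 = 0.2205 mol
Cathode: Cu²⁺ + 2e⁻ → Cu → n(Cu) = 0.2205/2 = 0.1103 mol → 7.01 g
Anode: 2H₂O → O₂ + 4H⁺ + 4e⁻ → n(O₂) = 0.2205/4 = 0.05513 mol → 1.23 L

7.01 g Cu; 1.23 L O₂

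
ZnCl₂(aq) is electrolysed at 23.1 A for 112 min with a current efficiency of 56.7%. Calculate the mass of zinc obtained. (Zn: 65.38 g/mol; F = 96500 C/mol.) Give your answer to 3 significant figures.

Q = 23.1 × 6720 = 1.552×10^5 C
n(e⁻) = 1.552×10^5 / 96500 = 1.608 mol
Zn²⁺ + 2e⁻ → Zn, so theoretical m(Zn) = 0.8040 × 65.38 = 52.57 g
Actual mass = 56.7% × 52.57 = 29.8 g

29.8 g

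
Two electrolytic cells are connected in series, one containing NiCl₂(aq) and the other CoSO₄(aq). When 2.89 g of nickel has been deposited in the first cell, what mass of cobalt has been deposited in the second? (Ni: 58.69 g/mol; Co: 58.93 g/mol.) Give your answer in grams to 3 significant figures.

n(Ni) = 2.89 / 58.69 = 0.04924 mol
Ni²⁺ + 2e⁻ → Ni, so n(e⁻) = 2 × 0.04924 = 0.09848 mol
In series, the same 0.09848 mol of electrons flows through the second cell.
Co²⁺ + 2e⁻ → Co, so n(Co) = 0.09848 / 2 = 0.04924 mol
m(Co) = 0.04924 × 58.93 = 2.90 g

2.90 g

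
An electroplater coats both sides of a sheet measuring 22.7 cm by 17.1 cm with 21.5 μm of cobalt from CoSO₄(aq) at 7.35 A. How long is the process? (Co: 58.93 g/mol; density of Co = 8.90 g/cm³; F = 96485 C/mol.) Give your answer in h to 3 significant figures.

Plated area = 2 × 22.7 × 17.1 = 776.3 cm²
Volume = 776.3 × 21.5×10⁻⁴ cm = 1.669 cm³
m(Co) = 1.669 × 8.90 = 14.85 g
n(Co) = 14.85 / 58.93 = 0.2520 mol; n(e⁻) = 2 × 0.2520 = 0.5040 mol
Q = 0.5040 × 96485 = 48630 C
t = 48630 / 7.35 = 6616 s = 1.84 h

1.84 h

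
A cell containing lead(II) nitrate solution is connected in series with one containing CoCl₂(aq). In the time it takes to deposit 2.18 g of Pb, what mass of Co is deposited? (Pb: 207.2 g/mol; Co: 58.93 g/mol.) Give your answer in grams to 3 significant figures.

n(Pb) = 2.18 / 207.2 = 0.01052 mol
Pb²⁺ + 2e⁻ → Pb, so n(e⁻) = 2 × 0.01052 = 0.02104 mol
Since the cells are in series, n(e⁻) in the Co cell is also 0.02104 mol.
Co²⁺ + 2e⁻ → Co, so n(Co) = 0.02104 / 2 = 0.01052 mol
m(Co) = 0.01052 × 58.93 = 0.620 g

0.620 g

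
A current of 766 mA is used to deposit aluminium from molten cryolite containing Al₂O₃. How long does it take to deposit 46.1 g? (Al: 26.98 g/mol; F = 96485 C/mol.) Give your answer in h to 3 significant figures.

n(Al) = 46.1 / 26.98 = 1.709 mol
Al³⁺ + 3e⁻ → Al, so n(e⁻) = 3 × 1.709 = 5.127 mol
Q = 5.127 × 96485 = 4.947×10^5 C
t = Q / I = 4.947×10^5 / 0.766 = 6.458×10^5 s = 179 h

179 h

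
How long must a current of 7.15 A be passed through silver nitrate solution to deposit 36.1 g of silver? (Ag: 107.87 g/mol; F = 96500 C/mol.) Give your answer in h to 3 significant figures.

n(Ag) = 36.1 / 107.87 = 0.3347 mol
Ag⁺ + e⁻ → Ag, so n(e⁻) = 0.3347 mol
Q = 0.3347 × 96500 = 32300 C
t = Q / I = 32300 / 7.15 = 4517 s = 1.25 h

1.25 h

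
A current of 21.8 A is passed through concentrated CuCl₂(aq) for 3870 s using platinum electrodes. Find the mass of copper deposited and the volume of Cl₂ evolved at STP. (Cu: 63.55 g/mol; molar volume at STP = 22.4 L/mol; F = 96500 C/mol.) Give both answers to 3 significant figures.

27.8 g Cu; 9.79 L Cl₂

Q = 21.8 × 3870 = 84370 C; n(e⁻) = 84370 / 96500 = 0.8743 mol
Cathode: Cu²⁺ + 2e⁻ → Cu → n(Cu) = 0.8743/2 = 0.4372 mol → 27.8 g
Anode: 2Cl⁻ → Cl₂ + 2e⁻ → n(Cl₂) = 0.8743/2 = 0.4372 mol → 9.79 L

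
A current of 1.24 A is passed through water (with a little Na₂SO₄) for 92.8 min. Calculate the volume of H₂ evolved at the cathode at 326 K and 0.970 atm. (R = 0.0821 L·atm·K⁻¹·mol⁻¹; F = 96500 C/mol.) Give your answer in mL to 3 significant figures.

987 mL

Q = It = 1.24 × 5568 = 6904 C
Moles of electrons = 6904 / 96500 = 0.07154 mol
2H⁺ + 2e⁻ → H₂, so n(H₂) = 0.07154 / 2 = 0.03577 mol
V = nRT/P = 0.03577 × 0.0821 × 326 / 0.970 = 0.9870 L
= 987 mL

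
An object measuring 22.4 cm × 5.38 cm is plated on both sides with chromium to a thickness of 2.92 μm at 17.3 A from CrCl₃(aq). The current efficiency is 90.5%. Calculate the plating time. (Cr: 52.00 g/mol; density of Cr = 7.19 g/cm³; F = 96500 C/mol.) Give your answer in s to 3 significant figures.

180 s

Plated area = 2 × 22.4 × 5.38 = 241.0 cm²
Volume = 241.0 × 2.92×10⁻⁴ cm = 0.07037 cm³
m(Cr) = 0.07037 × 7.19 = 0.5060 g
n(Cr) = 0.5060 / 52.00 = 0.009731 mol; n(e⁻) = 3 × 0.009731 = 0.02919 mol
Q = 0.02919 × 96500 / 0.905 = 3113 C
t = 3113 / 17.3 = 179.9 s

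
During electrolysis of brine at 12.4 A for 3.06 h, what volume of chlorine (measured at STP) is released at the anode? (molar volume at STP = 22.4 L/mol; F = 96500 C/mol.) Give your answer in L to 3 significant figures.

15.9 L

Charge passed = 12.4 × 11016 = 1.366×10^5 C
n(e⁻) = Q/F = 1.366×10^5/96500 = 1.416 mol
2Cl⁻ → Cl₂ + 2e⁻, so n(Cl₂) = 1.416 / 2 = 0.7080 mol
V = 0.7080 × 22.4 = 15.86 L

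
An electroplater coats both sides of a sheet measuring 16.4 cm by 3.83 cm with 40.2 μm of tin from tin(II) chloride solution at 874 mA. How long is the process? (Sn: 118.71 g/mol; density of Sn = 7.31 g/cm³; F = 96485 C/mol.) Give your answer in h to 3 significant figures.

1.91 h

Plated area = 2 × 16.4 × 3.83 = 125.6 cm²
Volume = 125.6 × 40.2×10⁻⁴ cm = 0.5049 cm³
m(Sn) = 0.5049 × 7.31 = 3.691 g
n(Sn) = 3.691 / 118.71 = 0.03109 mol; n(e⁻) = 2 × 0.03109 = 0.06218 mol
Q = 0.06218 × 96485 = 5999 C
t = 5999 / 0.874 = 6864 s = 1.91 h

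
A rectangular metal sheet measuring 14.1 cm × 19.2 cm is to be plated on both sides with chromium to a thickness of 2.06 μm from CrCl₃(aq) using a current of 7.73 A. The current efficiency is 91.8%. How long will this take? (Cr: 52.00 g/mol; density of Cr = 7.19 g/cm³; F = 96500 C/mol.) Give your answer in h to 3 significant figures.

Plated area = 2 × 14.1 × 19.2 = 541.4 cm²
Volume = 541.4 × 2.06×10⁻⁴ cm = 0.1115 cm³
m(Cr) = 0.1115 × 7.19 = 0.8017 g
n(Cr) = 0.8017 / 52.00 = 0.01542 mol; n(e⁻) = 3 × 0.01542 = 0.04626 mol
Q = 0.04626 × 96500 / 0.918 = 4863 C
t = 4863 / 7.73 = 629.1 s = 0.175 h

0.175 h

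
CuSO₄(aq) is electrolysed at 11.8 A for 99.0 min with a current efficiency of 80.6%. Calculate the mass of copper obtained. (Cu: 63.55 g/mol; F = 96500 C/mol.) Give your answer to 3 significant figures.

18.6 g

Q = 11.8 × 5940 = 70090 C
n(e⁻) = 70090 / 96500 = 0.7263 mol
Cu²⁺ + 2e⁻ → Cu, so theoretical m(Cu) = 0.3632 × 63.55 = 23.08 g
Actual mass = 80.6% × 23.08 = 18.6 g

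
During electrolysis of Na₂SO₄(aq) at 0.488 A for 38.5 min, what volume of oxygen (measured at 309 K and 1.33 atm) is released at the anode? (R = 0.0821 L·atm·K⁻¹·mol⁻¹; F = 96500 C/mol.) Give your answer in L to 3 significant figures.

0.0557 L

Q = 0.488 A × 2310 s = 1127 C
Moles of electrons = 1127 / 96500 = 0.01168 mol
2H₂O → O₂ + 4H⁺ + 4e⁻, so n(O₂) = 0.01168 / 4 = 0.002920 mol
V = nRT/P = 0.002920 × 0.0821 × 309 / 1.33 = 0.05570 L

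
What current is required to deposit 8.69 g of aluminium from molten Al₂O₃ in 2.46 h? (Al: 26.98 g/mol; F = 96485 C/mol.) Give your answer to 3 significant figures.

n(Al) = 8.69 / 26.98 = 0.3221 mol
Al³⁺ + 3e⁻ → Al, so n(e⁻) = 3 × 0.3221 = 0.9663 mol
Q = 0.9663 × 96485 = 93230 C
I = Q / t = 93230 / 8856 s = 10.5 A

10.5 A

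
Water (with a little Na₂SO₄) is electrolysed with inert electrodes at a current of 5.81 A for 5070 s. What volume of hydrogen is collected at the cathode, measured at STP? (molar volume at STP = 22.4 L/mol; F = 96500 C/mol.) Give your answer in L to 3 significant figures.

Q = 5.81 A × 5070 s = 29460 C
Moles of electrons = 29460 / 96500 = 0.3053 mol
2H⁺ + 2e⁻ → H₂, so n(H₂) = 0.3053 / 2 = 0.1527 mol
V = 0.1527 × 22.4 = 3.420 L

3.42 L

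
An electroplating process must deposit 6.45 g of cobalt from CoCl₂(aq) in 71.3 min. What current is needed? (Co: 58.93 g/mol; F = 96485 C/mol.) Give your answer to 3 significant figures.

n(Co) = 6.45 / 58.93 = 0.1095 mol
Co²⁺ + 2e⁻ → Co, so n(e⁻) = 2 × 0.1095 = 0.2190 mol
Q = 0.2190 × 96485 = 21130 C
I = Q / t = 21130 / 4278 s = 4.94 A

4.94 A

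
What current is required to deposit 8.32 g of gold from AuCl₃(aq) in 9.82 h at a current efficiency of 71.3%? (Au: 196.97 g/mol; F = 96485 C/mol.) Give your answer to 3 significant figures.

0.485 A

n(Au) = 8.32 / 196.97 = 0.04224 mol
Au³⁺ + 3e⁻ → Au, so n(e⁻) = 3 × 0.04224 = 0.1267 mol
Q = 0.1267 × 96485 / 0.713 = 17150 C
I = Q / t = 17150 / 35352 s = 0.485 A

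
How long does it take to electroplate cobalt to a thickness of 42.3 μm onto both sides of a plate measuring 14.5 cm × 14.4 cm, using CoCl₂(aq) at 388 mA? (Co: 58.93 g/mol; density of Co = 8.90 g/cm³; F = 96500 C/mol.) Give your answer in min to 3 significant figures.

Plated area = 2 × 14.5 × 14.4 = 417.6 cm²
Volume = 417.6 × 42.3×10⁻⁴ cm = 1.766 cm³
m(Co) = 1.766 × 8.90 = 15.72 g
n(Co) = 15.72 / 58.93 = 0.2668 mol; n(e⁻) = 2 × 0.2668 = 0.5336 mol
Q = 0.5336 × 96500 = 51490 C
t = 51490 / 0.388 = 1.327×10^5 s = 2210 min

2210 min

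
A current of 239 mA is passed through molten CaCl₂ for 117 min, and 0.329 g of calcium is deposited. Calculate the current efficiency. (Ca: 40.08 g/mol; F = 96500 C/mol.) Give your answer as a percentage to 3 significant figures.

Q = 0.239 × 7020 = 1678 C
n(e⁻) = 1678 / 96500 = 0.01739 mol
Ca²⁺ + 2e⁻ → Ca, so theoretical n(Ca) = 0.008695 mol → 0.3485 g
Efficiency = 0.329 / 0.3485 = 0.9440 = 94.4%

94.4%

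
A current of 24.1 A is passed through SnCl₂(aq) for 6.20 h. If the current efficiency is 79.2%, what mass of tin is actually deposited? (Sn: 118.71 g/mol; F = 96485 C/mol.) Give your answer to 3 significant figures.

262 g

Q = 24.1 × 22320 = 5.379×10^5 C
n(e⁻) = 5.379×10^5 / 96485 = 5.575 mol
Sn²⁺ + 2e⁻ → Sn, so theoretical m(Sn) = 2.788 × 118.71 = 331.0 g
Actual mass = 79.2% × 331.0 = 262 g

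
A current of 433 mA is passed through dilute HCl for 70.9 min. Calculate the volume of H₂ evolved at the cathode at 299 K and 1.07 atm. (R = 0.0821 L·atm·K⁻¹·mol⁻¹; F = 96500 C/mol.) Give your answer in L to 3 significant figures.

Q = 0.433 A × 4254 s = 1842 C
n(e⁻) = Q/F = 1842/96500 = 0.01909 mol
2H⁺ + 2e⁻ → H₂, so n(H₂) = 0.01909 / 2 = 0.009545 mol
V = nRT/P = 0.009545 × 0.0821 × 299 / 1.07 = 0.2190 L

0.219 L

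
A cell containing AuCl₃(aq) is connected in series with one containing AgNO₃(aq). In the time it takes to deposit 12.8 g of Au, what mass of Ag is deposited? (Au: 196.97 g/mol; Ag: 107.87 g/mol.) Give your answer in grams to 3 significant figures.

21.0 g

n(Au) = 12.8 / 196.97 = 0.06498 mol
Au³⁺ + 3e⁻ → Au, so n(e⁻) = 3 × 0.06498 = 0.1949 mol
In series, the same 0.1949 mol of electrons flows through the second cell.
Ag⁺ + e⁻ → Ag, so n(Ag) = 0.1949 mol
m(Ag) = 0.1949 × 107.87 = 21.0 g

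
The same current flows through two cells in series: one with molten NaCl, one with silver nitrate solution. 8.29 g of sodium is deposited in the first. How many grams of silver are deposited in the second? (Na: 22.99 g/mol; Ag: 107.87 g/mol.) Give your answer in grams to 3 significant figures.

38.9 g

n(Na) = 8.29 / 22.99 = 0.3606 mol
Na⁺ + e⁻ → Na, so n(e⁻) = 0.3606 mol
Since the cells are in series, n(e⁻) in the Ag cell is also 0.3606 mol.
Ag⁺ + e⁻ → Ag, so n(Ag) = 0.3606 mol
m(Ag) = 0.3606 × 107.87 = 38.9 g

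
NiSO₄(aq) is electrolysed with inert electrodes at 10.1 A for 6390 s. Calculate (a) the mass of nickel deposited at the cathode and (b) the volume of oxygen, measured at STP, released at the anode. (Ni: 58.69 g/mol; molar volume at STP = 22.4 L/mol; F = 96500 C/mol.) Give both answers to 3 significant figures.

Q = 10.1 × 6390 = 64540 C; n(e⁻) = 64540 / 96500 = 0.6688 mol
Cathode: Ni²⁺ + 2e⁻ → Ni → n(Ni) = 0.6688/2 = 0.3344 mol → 19.6 g
Anode: 2H₂O → O₂ + 4H⁺ + 4e⁻ → n(O₂) = 0.6688/4 = 0.1672 mol → 3.75 L

19.6 g Ni; 3.75 L O₂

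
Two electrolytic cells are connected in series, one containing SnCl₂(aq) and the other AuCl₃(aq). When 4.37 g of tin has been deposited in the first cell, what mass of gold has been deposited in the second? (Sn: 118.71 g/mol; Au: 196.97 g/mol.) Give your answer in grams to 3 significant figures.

4.83 g

n(Sn) = 4.37 / 118.71 = 0.03681 mol
Sn²⁺ + 2e⁻ → Sn, so n(e⁻) = 2 × 0.03681 = 0.07362 mol
The cells are in series, so the same charge (and hence the same n(e⁻) = 0.07362 mol) passes through both.
Au³⁺ + 3e⁻ → Au, so n(Au) = 0.07362 / 3 = 0.02454 mol
m(Au) = 0.02454 × 196.97 = 4.83 g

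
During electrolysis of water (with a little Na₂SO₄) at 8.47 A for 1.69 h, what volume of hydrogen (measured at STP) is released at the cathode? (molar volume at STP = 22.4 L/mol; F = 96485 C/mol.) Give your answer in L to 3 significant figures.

5.98 L

Q = 8.47 A × 6084 s = 51530 C
n(e⁻) = 51530 / 96485 = 0.5341 mol
2H⁺ + 2e⁻ → H₂, so n(H₂) = 0.5341 / 2 = 0.2671 mol
V = 0.2671 × 22.4 = 5.983 L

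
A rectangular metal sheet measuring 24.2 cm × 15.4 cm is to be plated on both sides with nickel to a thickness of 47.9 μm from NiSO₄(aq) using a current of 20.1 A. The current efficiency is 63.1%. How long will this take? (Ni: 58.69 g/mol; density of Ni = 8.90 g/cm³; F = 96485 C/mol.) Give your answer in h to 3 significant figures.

2.29 h

Plated area = 2 × 24.2 × 15.4 = 745.4 cm²
Volume = 745.4 × 47.9×10⁻⁴ cm = 3.570 cm³
m(Ni) = 3.570 × 8.90 = 31.77 g
n(Ni) = 31.77 / 58.69 = 0.5413 mol; n(e⁻) = 2 × 0.5413 = 1.083 mol
Q = 1.083 × 96485 / 0.631 = 1.656×10^5 C
t = 1.656×10^5 / 20.1 = 8239 s = 2.29 h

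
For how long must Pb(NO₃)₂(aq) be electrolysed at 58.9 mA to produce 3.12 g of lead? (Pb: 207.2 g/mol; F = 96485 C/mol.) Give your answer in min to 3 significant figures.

822 min

n(Pb) = 3.12 / 207.2 = 0.01506 mol
Pb²⁺ + 2e⁻ → Pb, so n(e⁻) = 2 × 0.01506 = 0.03012 mol
Q = 0.03012 × 96485 = 2906 C
t = Q / I = 2906 / 0.0589 = 49340 s = 822 min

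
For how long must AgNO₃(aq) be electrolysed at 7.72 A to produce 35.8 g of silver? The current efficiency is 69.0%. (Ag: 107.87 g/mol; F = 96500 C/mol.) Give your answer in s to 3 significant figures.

n(Ag) = 35.8 / 107.87 = 0.3319 mol
Ag⁺ + e⁻ → Ag, so n(e⁻) = 0.3319 mol
Q = 0.3319 × 96500 / 0.690 = 46420 C
t = Q / I = 46420 / 7.72 = 6013 s

6010 s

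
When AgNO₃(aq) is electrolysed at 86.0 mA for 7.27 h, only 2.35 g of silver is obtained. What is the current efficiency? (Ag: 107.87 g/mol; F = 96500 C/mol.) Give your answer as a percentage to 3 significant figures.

Q = 0.0860 × 26172 = 2251 C
n(e⁻) = 2251 / 96500 = 0.02333 mol
Ag⁺ + e⁻ → Ag, so theoretical n(Ag) = 0.02333 mol → 2.517 g
Efficiency = 2.35 / 2.517 = 0.9337 = 93.4%

93.4%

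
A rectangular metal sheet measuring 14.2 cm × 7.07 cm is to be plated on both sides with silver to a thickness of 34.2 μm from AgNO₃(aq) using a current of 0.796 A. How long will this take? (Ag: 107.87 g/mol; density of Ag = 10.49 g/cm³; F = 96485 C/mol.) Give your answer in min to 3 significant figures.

Plated area = 2 × 14.2 × 7.07 = 200.8 cm²
Volume = 200.8 × 34.2×10⁻⁴ cm = 0.6867 cm³
m(Ag) = 0.6867 × 10.49 = 7.203 g
n(Ag) = 7.203 / 107.87 = 0.06677 mol; n(e⁻) = 0.06677 mol
Q = 0.06677 × 96485 = 6442 C
t = 6442 / 0.796 = 8093 s = 135 min

135 min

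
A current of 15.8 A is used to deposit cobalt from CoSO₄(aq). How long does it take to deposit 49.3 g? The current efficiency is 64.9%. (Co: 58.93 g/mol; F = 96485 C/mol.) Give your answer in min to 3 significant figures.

262 min

n(Co) = 49.3 / 58.93 = 0.8366 mol
Co²⁺ + 2e⁻ → Co, so n(e⁻) = 2 × 0.8366 = 1.673 mol
Q = 1.673 × 96485 / 0.649 = 2.487×10^5 C
t = Q / I = 2.487×10^5 / 15.8 = 15740 s = 262 min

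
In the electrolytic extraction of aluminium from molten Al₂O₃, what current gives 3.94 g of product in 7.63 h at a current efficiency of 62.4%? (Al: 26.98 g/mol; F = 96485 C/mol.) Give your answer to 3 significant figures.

2.47 A

n(Al) = 3.94 / 26.98 = 0.1460 mol
Al³⁺ + 3e⁻ → Al, so n(e⁻) = 3 × 0.1460 = 0.4380 mol
Q = 0.4380 × 96485 / 0.624 = 67730 C
I = Q / t = 67730 / 27468 s = 2.47 A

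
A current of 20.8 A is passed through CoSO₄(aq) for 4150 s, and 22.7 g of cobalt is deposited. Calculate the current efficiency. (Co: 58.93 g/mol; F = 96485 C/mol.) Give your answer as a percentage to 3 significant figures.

Q = 20.8 × 4150 = 86320 C
n(e⁻) = 86320 / 96485 = 0.8946 mol
Co²⁺ + 2e⁻ → Co, so theoretical n(Co) = 0.4473 mol → 26.36 g
Efficiency = 22.7 / 26.36 = 0.8612 = 86.1%

86.1%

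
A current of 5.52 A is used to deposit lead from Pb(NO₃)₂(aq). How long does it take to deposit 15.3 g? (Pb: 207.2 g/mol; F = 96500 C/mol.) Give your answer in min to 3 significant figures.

n(Pb) = 15.3 / 207.2 = 0.07384 mol
Pb²⁺ + 2e⁻ → Pb, so n(e⁻) = 2 × 0.07384 = 0.1477 mol
Q = 0.1477 × 96500 = 14250 C
t = Q / I = 14250 / 5.52 = 2582 s = 43.0 min

43.0 min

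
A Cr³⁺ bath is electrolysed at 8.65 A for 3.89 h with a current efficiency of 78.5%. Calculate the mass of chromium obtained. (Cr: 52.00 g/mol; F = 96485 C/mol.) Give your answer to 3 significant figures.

Q = 8.65 × 14004 = 1.211×10^5 C
n(e⁻) = 1.211×10^5 / 96485 = 1.255 mol
Cr³⁺ + 3e⁻ → Cr, so theoretical m(Cr) = 0.4183 × 52.00 = 21.75 g
Actual mass = 78.5% × 21.75 = 17.1 g

17.1 g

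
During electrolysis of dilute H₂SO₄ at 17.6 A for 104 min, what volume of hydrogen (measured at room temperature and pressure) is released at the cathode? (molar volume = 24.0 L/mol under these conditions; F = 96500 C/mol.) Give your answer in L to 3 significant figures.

Q = It = 17.6 × 6240 = 1.098×10^5 C
n(e⁻) = 1.098×10^5 / 96500 = 1.138 mol
2H⁺ + 2e⁻ → H₂, so n(H₂) = 1.138 / 2 = 0.5690 mol
V = 0.5690 × 24.0 = 13.66 L

13.7 L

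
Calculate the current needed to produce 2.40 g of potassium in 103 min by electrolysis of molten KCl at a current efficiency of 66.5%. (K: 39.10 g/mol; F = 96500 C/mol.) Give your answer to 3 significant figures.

1.44 A

n(K) = 2.40 / 39.10 = 0.06138 mol
K⁺ + e⁻ → K, so n(e⁻) = 0.06138 mol
Q = 0.06138 × 96500 / 0.665 = 8907 C
I = Q / t = 8907 / 6180 s = 1.44 A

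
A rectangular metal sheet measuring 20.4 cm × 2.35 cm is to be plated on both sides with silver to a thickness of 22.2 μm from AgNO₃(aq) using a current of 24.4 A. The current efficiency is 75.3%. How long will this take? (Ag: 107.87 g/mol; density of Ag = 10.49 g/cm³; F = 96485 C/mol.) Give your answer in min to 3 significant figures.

Plated area = 2 × 20.4 × 2.35 = 95.88 cm²
Volume = 95.88 × 22.2×10⁻⁴ cm = 0.2129 cm³
m(Ag) = 0.2129 × 10.49 = 2.233 g
n(Ag) = 2.233 / 107.87 = 0.02070 mol; n(e⁻) = 0.02070 mol
Q = 0.02070 × 96485 / 0.753 = 2652 C
t = 2652 / 24.4 = 108.7 s = 1.81 min

1.81 min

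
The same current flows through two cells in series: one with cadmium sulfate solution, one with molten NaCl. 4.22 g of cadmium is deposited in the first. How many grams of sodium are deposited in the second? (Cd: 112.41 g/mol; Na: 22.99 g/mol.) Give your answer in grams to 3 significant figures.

n(Cd) = 4.22 / 112.41 = 0.03754 mol
Cd²⁺ + 2e⁻ → Cd, so n(e⁻) = 2 × 0.03754 = 0.07508 mol
In series, the same 0.07508 mol of electrons flows through the second cell.
Na⁺ + e⁻ → Na, so n(Na) = 0.07508 mol
m(Na) = 0.07508 × 22.99 = 1.73 g

1.73 g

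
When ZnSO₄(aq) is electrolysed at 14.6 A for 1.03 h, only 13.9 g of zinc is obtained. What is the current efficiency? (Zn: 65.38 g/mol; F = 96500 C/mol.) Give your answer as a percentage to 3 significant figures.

Q = 14.6 × 3708 = 54140 C
n(e⁻) = 54140 / 96500 = 0.5610 mol
Zn²⁺ + 2e⁻ → Zn, so theoretical n(Zn) = 0.2805 mol → 18.34 g
Efficiency = 13.9 / 18.34 = 0.7579 = 75.8%

75.8%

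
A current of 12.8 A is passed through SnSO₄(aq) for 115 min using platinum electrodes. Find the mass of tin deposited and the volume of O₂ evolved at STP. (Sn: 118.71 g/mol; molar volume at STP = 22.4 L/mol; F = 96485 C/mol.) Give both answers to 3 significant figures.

54.3 g Sn; 5.13 L O₂

Q = 12.8 × 6900 = 88320 C; n(e⁻) = 88320 / 96485 = 0.9154 mol
Cathode: Sn²⁺ + 2e⁻ → Sn → n(Sn) = 0.9154/2 = 0.4577 mol → 54.3 g
Anode: 2H₂O → O₂ + 4H⁺ + 4e⁻ → n(O₂) = 0.9154/4 = 0.2289 mol → 5.13 L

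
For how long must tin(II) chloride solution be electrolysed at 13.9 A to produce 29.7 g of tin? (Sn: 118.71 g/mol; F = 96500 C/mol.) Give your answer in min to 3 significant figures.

n(Sn) = 29.7 / 118.71 = 0.2502 mol
Sn²⁺ + 2e⁻ → Sn, so n(e⁻) = 2 × 0.2502 = 0.5004 mol
Q = 0.5004 × 96500 = 48290 C
t = Q / I = 48290 / 13.9 = 3474 s = 57.9 min

57.9 min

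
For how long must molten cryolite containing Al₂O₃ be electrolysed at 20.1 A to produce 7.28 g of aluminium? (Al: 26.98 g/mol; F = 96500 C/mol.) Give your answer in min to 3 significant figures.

n(Al) = 7.28 / 26.98 = 0.2698 mol
Al³⁺ + 3e⁻ → Al, so n(e⁻) = 3 × 0.2698 = 0.8094 mol
Q = 0.8094 × 96500 = 78110 C
t = Q / I = 78110 / 20.1 = 3886 s = 64.8 min

64.8 min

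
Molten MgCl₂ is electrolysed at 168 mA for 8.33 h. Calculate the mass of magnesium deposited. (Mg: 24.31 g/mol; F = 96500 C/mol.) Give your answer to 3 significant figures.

0.635 g

Q = 0.168 A × 29988 s = 5038 C
Moles of electrons = 5038 / 96500 = 0.05221 mol
Mg²⁺ + 2e⁻ → Mg, so n(Mg) = 0.05221 / 2 = 0.02611 mol
m = 0.02611 × 24.31 = 0.635 g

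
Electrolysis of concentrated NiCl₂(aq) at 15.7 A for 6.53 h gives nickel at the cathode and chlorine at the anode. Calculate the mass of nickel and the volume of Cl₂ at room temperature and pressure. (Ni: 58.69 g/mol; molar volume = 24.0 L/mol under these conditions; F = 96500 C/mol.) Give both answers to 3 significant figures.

Q = 15.7 × 23508 = 3.691×10^5 C; n(e⁻) = 3.691×10^5 / 96500 = 3.825 mol
Cathode: Ni²⁺ + 2e⁻ → Ni → n(Ni) = 3.825/2 = 1.913 mol → 112 g
Anode: 2Cl⁻ → Cl₂ + 2e⁻ → n(Cl₂) = 3.825/2 = 1.913 mol → 45.9 L

112 g Ni; 45.9 L Cl₂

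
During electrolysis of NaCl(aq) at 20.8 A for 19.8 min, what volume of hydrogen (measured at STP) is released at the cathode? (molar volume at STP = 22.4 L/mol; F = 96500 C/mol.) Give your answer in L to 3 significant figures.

Charge passed = 20.8 × 1188 = 24710 C
n(e⁻) = Q/F = 24710/96500 = 0.2561 mol
2H⁺ + 2e⁻ → H₂, so n(H₂) = 0.2561 / 2 = 0.1281 mol
V = 0.1281 × 22.4 = 2.869 L

2.87 L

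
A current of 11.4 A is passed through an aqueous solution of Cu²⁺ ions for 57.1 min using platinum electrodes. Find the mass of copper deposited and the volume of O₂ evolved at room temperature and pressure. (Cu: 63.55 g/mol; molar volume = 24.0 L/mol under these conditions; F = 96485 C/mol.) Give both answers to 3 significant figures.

12.9 g Cu; 2.43 L O₂

Q = 11.4 × 3426 = 39060 C; n(e⁻) = 39060 / 96485 = 0.4048 mol
Cathode: Cu²⁺ + 2e⁻ → Cu → n(Cu) = 0.4048/2 = 0.2024 mol → 12.9 g
Anode: 2H₂O → O₂ + 4H⁺ + 4e⁻ → n(O₂) = 0.4048/4 = 0.1012 mol → 2.43 L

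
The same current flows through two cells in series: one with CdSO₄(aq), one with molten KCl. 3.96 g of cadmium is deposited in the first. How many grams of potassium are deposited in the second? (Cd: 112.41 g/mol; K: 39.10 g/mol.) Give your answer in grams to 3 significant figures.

2.75 g

n(Cd) = 3.96 / 112.41 = 0.03523 mol
Cd²⁺ + 2e⁻ → Cd, so n(e⁻) = 2 × 0.03523 = 0.07046 mol
Same current for the same time ⇒ same n(e⁻) = 0.07046 mol in both cells.
K⁺ + e⁻ → K, so n(K) = 0.07046 mol
m(K) = 0.07046 × 39.10 = 2.75 g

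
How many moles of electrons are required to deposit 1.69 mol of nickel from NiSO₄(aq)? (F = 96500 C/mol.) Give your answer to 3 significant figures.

Ni²⁺ + 2e⁻ → Ni, so n(e⁻) = 2 × 1.69 = 3.380 mol

3.38 mol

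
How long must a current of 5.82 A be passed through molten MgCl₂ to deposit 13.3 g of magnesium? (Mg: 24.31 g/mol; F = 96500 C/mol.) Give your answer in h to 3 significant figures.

n(Mg) = 13.3 / 24.31 = 0.5471 mol
Mg²⁺ + 2e⁻ → Mg, so n(e⁻) = 2 × 0.5471 = 1.094 mol
Q = 1.094 × 96500 = 1.056×10^5 C
t = Q / I = 1.056×10^5 / 5.82 = 18140 s = 5.04 h

5.04 h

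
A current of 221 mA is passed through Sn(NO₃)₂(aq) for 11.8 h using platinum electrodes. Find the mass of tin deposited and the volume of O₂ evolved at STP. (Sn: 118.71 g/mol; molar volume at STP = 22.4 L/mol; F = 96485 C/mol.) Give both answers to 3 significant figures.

5.78 g Sn; 0.545 L O₂

Q = 0.221 × 42480 = 9388 C; n(e⁻) = 9388 / 96485 = 0.09730 mol
Cathode: Sn²⁺ + 2e⁻ → Sn → n(Sn) = 0.09730/2 = 0.04865 mol → 5.78 g
Anode: 2H₂O → O₂ + 4H⁺ + 4e⁻ → n(O₂) = 0.09730/4 = 0.02433 mol → 0.545 L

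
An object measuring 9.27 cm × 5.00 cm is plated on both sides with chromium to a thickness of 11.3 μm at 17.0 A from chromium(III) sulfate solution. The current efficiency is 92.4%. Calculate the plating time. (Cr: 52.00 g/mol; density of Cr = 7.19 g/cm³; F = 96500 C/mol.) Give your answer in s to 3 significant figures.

267 s

Plated area = 2 × 9.27 × 5.00 = 92.70 cm²
Volume = 92.70 × 11.3×10⁻⁴ cm = 0.1048 cm³
m(Cr) = 0.1048 × 7.19 = 0.7535 g
n(Cr) = 0.7535 / 52.00 = 0.01449 mol; n(e⁻) = 3 × 0.01449 = 0.04347 mol
Q = 0.04347 × 96500 / 0.924 = 4540 C
t = 4540 / 17.0 = 267.1 s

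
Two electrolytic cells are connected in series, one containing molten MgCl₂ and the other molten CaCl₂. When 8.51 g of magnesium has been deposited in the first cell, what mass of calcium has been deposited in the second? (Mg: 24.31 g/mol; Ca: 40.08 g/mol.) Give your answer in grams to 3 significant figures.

n(Mg) = 8.51 / 24.31 = 0.3501 mol
Mg²⁺ + 2e⁻ → Mg, so n(e⁻) = 2 × 0.3501 = 0.7002 mol
Since the cells are in series, n(e⁻) in the Ca cell is also 0.7002 mol.
Ca²⁺ + 2e⁻ → Ca, so n(Ca) = 0.7002 / 2 = 0.3501 mol
m(Ca) = 0.3501 × 40.08 = 14.0 g

14.0 g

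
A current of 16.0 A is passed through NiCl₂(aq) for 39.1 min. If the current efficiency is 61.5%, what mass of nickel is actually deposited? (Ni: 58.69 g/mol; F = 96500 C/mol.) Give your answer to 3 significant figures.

Q = 16.0 × 2346 = 37540 C
n(e⁻) = 37540 / 96500 = 0.3890 mol
Ni²⁺ + 2e⁻ → Ni, so theoretical m(Ni) = 0.1945 × 58.69 = 11.42 g
Actual mass = 61.5% × 11.42 = 7.02 g

7.02 g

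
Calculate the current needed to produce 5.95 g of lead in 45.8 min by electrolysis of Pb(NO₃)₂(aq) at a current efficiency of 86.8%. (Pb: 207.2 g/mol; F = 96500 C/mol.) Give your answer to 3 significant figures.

2.32 A

n(Pb) = 5.95 / 207.2 = 0.02872 mol
Pb²⁺ + 2e⁻ → Pb, so n(e⁻) = 2 × 0.02872 = 0.05744 mol
Q = 0.05744 × 96500 / 0.868 = 6386 C
I = Q / t = 6386 / 2748 s = 2.32 A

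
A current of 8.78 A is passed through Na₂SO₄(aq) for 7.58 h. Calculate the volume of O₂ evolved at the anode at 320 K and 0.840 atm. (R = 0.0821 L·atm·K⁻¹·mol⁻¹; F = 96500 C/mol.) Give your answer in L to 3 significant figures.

Q = It = 8.78 × 27288 = 2.396×10^5 C
n(e⁻) = Q/F = 2.396×10^5/96500 = 2.483 mol
2H₂O → O₂ + 4H⁺ + 4e⁻, so n(O₂) = 2.483 / 4 = 0.6208 mol
V = nRT/P = 0.6208 × 0.0821 × 320 / 0.840 = 19.42 L

19.4 L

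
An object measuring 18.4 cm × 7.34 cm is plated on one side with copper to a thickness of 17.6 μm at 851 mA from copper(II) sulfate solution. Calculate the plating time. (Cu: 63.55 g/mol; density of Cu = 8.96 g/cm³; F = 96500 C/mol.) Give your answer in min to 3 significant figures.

Plated area = 18.4 × 7.34 = 135.1 cm²
Volume = 135.1 × 17.6×10⁻⁴ cm = 0.2378 cm³
m(Cu) = 0.2378 × 8.96 = 2.131 g
n(Cu) = 2.131 / 63.55 = 0.03353 mol; n(e⁻) = 2 × 0.03353 = 0.06706 mol
Q = 0.06706 × 96500 = 6471 C
t = 6471 / 0.851 = 7604 s = 127 min

127 min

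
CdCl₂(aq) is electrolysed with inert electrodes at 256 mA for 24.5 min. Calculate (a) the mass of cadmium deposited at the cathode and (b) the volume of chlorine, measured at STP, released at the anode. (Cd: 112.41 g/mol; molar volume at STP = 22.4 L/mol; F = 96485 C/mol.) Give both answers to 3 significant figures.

0.219 g Cd; 0.0437 L Cl₂

Q = 0.256 × 1470 = 376.3 C; n(e⁻) = 376.3 / 96485 = 0.003900 mol
Cathode: Cd²⁺ + 2e⁻ → Cd → n(Cd) = 0.003900/2 = 0.001950 mol → 0.219 g
Anode: 2Cl⁻ → Cl₂ + 2e⁻ → n(Cl₂) = 0.003900/2 = 0.001950 mol → 0.0437 L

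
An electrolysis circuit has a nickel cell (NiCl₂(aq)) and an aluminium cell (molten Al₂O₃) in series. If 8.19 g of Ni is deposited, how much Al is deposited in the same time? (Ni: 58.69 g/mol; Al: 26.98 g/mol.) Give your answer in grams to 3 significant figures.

2.51 g

n(Ni) = 8.19 / 58.69 = 0.1395 mol
Ni²⁺ + 2e⁻ → Ni, so n(e⁻) = 2 × 0.1395 = 0.2790 mol
The cells are in series, so the same charge (and hence the same n(e⁻) = 0.2790 mol) passes through both.
Al³⁺ + 3e⁻ → Al, so n(Al) = 0.2790 / 3 = 0.09300 mol
m(Al) = 0.09300 × 26.98 = 2.51 g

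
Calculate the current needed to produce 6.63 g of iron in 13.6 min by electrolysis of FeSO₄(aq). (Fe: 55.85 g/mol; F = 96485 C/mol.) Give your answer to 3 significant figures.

28.1 A

n(Fe) = 6.63 / 55.85 = 0.1187 mol
Fe²⁺ + 2e⁻ → Fe, so n(e⁻) = 2 × 0.1187 = 0.2374 mol
Q = 0.2374 × 96485 = 22910 C
I = Q / t = 22910 / 816 s = 28.1 A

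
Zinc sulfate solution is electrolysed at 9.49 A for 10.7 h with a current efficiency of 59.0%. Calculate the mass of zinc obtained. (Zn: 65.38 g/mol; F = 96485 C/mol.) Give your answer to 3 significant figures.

73.1 g

Q = 9.49 × 38520 = 3.656×10^5 C
n(e⁻) = 3.656×10^5 / 96485 = 3.789 mol
Zn²⁺ + 2e⁻ → Zn, so theoretical m(Zn) = 1.895 × 65.38 = 123.9 g
Actual mass = 59.0% × 123.9 = 73.1 g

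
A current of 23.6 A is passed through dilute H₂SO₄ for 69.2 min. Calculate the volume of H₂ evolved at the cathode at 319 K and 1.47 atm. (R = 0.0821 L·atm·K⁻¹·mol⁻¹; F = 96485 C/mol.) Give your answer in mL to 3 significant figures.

9050 mL

Charge passed = 23.6 × 4152 = 97990 C
n(e⁻) = Q/F = 97990/96485 = 1.016 mol
2H⁺ + 2e⁻ → H₂, so n(H₂) = 1.016 / 2 = 0.5080 mol
V = nRT/P = 0.5080 × 0.0821 × 319 / 1.47 = 9.051 L
= 9050 mL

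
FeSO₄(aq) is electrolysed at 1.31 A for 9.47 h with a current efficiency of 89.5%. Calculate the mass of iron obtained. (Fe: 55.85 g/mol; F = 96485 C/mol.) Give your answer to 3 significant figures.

11.6 g

Q = 1.31 × 34092 = 44660 C
n(e⁻) = 44660 / 96485 = 0.4629 mol
Fe²⁺ + 2e⁻ → Fe, so theoretical m(Fe) = 0.2315 × 55.85 = 12.93 g
Actual mass = 89.5% × 12.93 = 11.6 g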